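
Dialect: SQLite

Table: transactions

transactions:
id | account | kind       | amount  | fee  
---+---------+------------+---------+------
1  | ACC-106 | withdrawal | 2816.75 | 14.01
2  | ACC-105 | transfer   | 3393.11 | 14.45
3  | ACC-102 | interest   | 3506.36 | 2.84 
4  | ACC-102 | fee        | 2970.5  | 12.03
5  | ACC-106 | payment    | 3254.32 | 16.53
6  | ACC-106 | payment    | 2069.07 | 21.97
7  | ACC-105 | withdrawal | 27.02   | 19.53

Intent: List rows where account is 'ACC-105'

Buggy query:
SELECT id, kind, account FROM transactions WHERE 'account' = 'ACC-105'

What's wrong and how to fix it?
Bug: 'account' in single quotes is a string literal, not the column; the comparison is literal-vs-literal and never true

Fix: Reference the column as account without single quotes

Corrected query:
SELECT id, kind, account FROM transactions WHERE account = 'ACC-105'

Result:
id | kind       | account
---+------------+--------
2  | transfer   | ACC-105
7  | withdrawal | ACC-105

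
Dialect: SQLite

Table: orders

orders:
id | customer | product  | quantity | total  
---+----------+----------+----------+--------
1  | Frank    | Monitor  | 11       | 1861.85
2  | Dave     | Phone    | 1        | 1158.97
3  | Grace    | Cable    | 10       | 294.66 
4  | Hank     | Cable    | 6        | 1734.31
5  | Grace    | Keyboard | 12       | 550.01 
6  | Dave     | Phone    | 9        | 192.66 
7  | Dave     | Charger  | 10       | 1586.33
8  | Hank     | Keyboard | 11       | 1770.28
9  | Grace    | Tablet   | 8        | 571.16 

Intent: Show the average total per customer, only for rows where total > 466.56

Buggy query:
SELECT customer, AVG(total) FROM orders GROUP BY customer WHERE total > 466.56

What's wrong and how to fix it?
Bug: Row-level WHERE must come before GROUP BY in the clause order

Fix: Move the WHERE clause before GROUP BY

Corrected query:
SELECT customer, AVG(total) FROM orders WHERE total > 466.56 GROUP BY customer

Result:
customer | AVG(total)
---------+-----------
Dave     | 1372.65   
Frank    | 1861.85   
Grace    | 560.585   
Hank     | 1752.295  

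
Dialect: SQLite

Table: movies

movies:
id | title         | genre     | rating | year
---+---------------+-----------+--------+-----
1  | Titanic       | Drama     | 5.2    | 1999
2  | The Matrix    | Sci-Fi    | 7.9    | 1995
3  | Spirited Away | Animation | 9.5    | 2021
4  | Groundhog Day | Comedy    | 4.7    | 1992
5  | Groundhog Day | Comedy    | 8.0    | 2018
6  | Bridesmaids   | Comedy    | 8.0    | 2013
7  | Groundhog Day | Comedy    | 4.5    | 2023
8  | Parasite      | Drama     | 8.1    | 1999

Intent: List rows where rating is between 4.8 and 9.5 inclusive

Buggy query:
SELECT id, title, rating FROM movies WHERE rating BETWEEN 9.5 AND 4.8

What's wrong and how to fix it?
Bug: The bounds are reversed; BETWEEN a AND b requires a <= b to match anything

Fix: Swap the bounds so the smaller value comes first

Corrected query:
SELECT id, title, rating FROM movies WHERE rating BETWEEN 4.8 AND 9.5

Result:
id | title         | rating
---+---------------+-------
1  | Titanic       | 5.2   
2  | The Matrix    | 7.9   
3  | Spirited Away | 9.5   
5  | Groundhog Day | 8     
6  | Bridesmaids   | 8     
8  | Parasite      | 8.1   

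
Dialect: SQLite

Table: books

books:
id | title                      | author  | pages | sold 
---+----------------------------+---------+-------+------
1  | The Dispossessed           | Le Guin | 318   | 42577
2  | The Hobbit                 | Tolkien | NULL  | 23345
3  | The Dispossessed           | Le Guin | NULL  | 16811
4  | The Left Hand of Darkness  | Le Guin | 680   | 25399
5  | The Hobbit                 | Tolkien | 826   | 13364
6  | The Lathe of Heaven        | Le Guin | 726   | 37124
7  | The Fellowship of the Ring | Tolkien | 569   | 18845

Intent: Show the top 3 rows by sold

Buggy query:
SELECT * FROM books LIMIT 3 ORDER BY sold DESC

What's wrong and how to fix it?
Bug: LIMIT must come after ORDER BY

Fix: Sort with ORDER BY, then apply LIMIT

Corrected query:
SELECT * FROM books ORDER BY sold DESC LIMIT 3

Result:
id | title                     | author  | pages | sold 
---+---------------------------+---------+-------+------
1  | The Dispossessed          | Le Guin | 318   | 42577
6  | The Lathe of Heaven       | Le Guin | 726   | 37124
4  | The Left Hand of Darkness | Le Guin | 680   | 25399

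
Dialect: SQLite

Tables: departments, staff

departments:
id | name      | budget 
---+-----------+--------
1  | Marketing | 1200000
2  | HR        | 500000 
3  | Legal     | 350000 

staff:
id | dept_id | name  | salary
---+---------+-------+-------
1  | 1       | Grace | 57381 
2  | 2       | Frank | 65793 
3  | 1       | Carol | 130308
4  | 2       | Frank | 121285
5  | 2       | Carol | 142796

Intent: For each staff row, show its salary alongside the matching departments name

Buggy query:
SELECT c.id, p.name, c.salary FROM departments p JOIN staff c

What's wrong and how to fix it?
Bug: Missing join condition: each staff row is matched to all departments rows instead of just its own

Fix: Specify the join condition linking the foreign key to the parent id

Corrected query:
SELECT c.id, p.name, c.salary FROM departments p JOIN staff c ON c.dept_id = p.id

Result:
id | name      | salary
---+-----------+-------
1  | Marketing | 57381 
2  | HR        | 65793 
3  | Marketing | 130308
4  | HR        | 121285
5  | HR        | 142796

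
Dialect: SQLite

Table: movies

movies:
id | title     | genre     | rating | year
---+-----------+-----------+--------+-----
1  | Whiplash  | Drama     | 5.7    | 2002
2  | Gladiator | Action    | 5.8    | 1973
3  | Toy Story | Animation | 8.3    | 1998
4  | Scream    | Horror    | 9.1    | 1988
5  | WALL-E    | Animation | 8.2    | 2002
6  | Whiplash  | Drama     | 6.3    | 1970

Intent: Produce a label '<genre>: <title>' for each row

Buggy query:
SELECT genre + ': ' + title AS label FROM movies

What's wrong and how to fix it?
Bug: SQLite uses || for string concatenation; + coerces text to numbers (yielding 0)

Fix: Use the || operator for string concatenation

Corrected query:
SELECT genre || ': ' || title AS label FROM movies

Result:
label               
--------------------
Drama: Whiplash     
Action: Gladiator   
Animation: Toy Story
Horror: Scream      
Animation: WALL-E   
Drama: Whiplash     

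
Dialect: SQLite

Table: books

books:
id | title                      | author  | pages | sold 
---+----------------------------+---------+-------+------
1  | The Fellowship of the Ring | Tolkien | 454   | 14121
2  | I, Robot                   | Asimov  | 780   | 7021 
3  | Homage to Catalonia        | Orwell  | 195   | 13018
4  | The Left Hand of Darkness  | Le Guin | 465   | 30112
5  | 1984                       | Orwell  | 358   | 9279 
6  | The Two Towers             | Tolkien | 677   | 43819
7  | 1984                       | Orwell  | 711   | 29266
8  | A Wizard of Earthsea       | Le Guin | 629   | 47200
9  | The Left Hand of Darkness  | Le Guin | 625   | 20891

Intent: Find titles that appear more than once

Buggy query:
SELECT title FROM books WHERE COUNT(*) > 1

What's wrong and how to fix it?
Bug: WHERE can't reference COUNT(*); aggregates are computed after WHERE

Fix: GROUP BY title, then filter groups with HAVING COUNT(*) > 1

Corrected query:
SELECT title FROM books GROUP BY title HAVING COUNT(*) > 1

Result:
title                    
-------------------------
1984                     
The Left Hand of Darkness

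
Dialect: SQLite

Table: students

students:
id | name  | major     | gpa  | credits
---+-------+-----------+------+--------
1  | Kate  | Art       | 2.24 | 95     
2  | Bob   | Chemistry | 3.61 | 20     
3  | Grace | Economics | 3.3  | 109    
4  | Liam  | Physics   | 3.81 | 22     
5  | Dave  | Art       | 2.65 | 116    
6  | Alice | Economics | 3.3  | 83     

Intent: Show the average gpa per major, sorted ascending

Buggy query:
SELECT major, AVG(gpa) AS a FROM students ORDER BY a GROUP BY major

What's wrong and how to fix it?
Bug: GROUP BY must precede ORDER BY

Fix: Reorder: SELECT … FROM … GROUP BY … ORDER BY …

Corrected query:
SELECT major, AVG(gpa) AS a FROM students GROUP BY major ORDER BY a

Result:
major     | a    
----------+------
Art       | 2.445
Economics | 3.3  
Chemistry | 3.61 
Physics   | 3.81 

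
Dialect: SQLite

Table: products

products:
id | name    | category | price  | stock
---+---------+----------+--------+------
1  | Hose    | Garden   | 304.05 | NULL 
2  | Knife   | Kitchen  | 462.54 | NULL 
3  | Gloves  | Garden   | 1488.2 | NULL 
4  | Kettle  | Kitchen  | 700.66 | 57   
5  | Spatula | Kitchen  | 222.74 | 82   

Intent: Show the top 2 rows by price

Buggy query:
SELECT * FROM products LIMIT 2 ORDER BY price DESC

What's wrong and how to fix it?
Bug: LIMIT must come after ORDER BY

Fix: Sort with ORDER BY, then apply LIMIT

Corrected query:
SELECT * FROM products ORDER BY price DESC LIMIT 2

Result:
id | name   | category | price  | stock
---+--------+----------+--------+------
3  | Gloves | Garden   | 1488.2 | NULL 
4  | Kettle | Kitchen  | 700.66 | 57   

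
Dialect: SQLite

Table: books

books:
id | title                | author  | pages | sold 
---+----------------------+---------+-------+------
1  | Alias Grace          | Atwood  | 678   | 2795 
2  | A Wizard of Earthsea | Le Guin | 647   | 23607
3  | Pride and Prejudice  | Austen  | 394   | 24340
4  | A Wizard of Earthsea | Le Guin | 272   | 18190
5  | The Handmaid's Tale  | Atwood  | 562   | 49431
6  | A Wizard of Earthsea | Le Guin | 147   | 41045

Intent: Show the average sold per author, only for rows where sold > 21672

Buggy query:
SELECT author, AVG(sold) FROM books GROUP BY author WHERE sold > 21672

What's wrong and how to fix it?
Bug: Row-level WHERE must come before GROUP BY in the clause order

Fix: Move the WHERE clause before GROUP BY

Corrected query:
SELECT author, AVG(sold) FROM books WHERE sold > 21672 GROUP BY author

Result:
author  | AVG(sold)
--------+----------
Atwood  | 49431    
Austen  | 24340    
Le Guin | 32326    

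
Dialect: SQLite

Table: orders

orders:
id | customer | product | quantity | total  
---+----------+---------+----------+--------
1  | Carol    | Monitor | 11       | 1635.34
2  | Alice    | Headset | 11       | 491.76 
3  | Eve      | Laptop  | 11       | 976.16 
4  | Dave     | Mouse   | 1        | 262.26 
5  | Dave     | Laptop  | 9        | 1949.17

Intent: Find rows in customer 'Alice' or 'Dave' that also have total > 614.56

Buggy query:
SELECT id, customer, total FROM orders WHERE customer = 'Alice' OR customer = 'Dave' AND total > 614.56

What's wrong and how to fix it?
Bug: AND binds tighter than OR, so this parses as customer = 'Alice' OR (customer = 'Dave' AND total > 614.56)

Fix: Add parentheses around the OR so the AND applies to both alternatives

Corrected query:
SELECT id, customer, total FROM orders WHERE (customer = 'Alice' OR customer = 'Dave') AND total > 614.56

Result:
id | customer | total  
---+----------+--------
5  | Dave     | 1949.17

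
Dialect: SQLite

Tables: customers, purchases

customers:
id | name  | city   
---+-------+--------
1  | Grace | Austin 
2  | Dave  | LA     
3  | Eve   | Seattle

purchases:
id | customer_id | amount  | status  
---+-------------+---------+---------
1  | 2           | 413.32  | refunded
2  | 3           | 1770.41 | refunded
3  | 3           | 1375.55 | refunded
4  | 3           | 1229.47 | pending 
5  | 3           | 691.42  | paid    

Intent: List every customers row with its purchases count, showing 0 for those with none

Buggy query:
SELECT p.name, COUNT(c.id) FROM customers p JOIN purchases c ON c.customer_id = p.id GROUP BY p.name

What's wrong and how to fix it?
Bug: INNER JOIN drops customers rows that have no matching purchases rows

Fix: Use LEFT JOIN so parents without children still appear (COUNT(c.id) gives 0)

Corrected query:
SELECT p.name, COUNT(c.id) FROM customers p LEFT JOIN purchases c ON c.customer_id = p.id GROUP BY p.name

Result:
name  | COUNT(c.id)
------+------------
Dave  | 1          
Eve   | 4          
Grace | 0          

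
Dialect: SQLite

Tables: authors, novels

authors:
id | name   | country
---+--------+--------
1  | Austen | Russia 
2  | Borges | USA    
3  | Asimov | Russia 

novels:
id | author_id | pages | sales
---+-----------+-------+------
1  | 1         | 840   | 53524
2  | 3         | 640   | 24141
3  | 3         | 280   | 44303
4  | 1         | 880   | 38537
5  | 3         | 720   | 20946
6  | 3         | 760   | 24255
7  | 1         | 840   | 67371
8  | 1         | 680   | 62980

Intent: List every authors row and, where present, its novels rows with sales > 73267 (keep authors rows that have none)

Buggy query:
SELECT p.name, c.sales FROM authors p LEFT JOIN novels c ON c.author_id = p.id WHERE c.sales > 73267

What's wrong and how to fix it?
Bug: A WHERE condition on the right-hand table after LEFT JOIN drops unmatched parents

Fix: Move the right-table condition into the ON clause so unmatched parents are kept

Corrected query:
SELECT p.name, c.sales FROM authors p LEFT JOIN novels c ON c.author_id = p.id AND c.sales > 73267

Result:
name   | sales
-------+------
Austen | NULL 
Borges | NULL 
Asimov | NULL 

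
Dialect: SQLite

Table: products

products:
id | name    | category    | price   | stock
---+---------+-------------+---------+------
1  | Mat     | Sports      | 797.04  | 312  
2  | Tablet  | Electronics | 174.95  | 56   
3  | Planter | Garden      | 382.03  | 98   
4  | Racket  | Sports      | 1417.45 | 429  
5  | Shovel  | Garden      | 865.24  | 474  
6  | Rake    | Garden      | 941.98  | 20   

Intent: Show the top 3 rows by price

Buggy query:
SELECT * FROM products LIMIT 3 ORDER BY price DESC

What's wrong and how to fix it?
Bug: LIMIT must come after ORDER BY

Fix: Sort with ORDER BY, then apply LIMIT

Corrected query:
SELECT * FROM products ORDER BY price DESC LIMIT 3

Result:
id | name   | category | price   | stock
---+--------+----------+---------+------
4  | Racket | Sports   | 1417.45 | 429  
6  | Rake   | Garden   | 941.98  | 20   
5  | Shovel | Garden   | 865.24  | 474  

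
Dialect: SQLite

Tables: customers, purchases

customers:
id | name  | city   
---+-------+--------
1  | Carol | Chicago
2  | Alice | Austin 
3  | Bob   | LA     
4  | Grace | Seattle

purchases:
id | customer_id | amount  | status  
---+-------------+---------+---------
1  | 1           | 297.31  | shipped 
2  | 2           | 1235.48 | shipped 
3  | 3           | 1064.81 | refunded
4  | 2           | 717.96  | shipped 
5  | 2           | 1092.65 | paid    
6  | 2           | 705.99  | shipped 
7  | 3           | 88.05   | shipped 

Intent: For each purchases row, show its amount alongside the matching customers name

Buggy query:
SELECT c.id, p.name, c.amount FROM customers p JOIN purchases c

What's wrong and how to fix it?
Bug: JOIN with no ON clause produces a cartesian product; every purchases row pairs with every customers row

Fix: Specify the join condition linking the foreign key to the parent id

Corrected query:
SELECT c.id, p.name, c.amount FROM customers p JOIN purchases c ON c.customer_id = p.id

Result:
id | name  | amount 
---+-------+--------
1  | Carol | 297.31 
2  | Alice | 1235.48
3  | Bob   | 1064.81
4  | Alice | 717.96 
5  | Alice | 1092.65
6  | Alice | 705.99 
7  | Bob   | 88.05  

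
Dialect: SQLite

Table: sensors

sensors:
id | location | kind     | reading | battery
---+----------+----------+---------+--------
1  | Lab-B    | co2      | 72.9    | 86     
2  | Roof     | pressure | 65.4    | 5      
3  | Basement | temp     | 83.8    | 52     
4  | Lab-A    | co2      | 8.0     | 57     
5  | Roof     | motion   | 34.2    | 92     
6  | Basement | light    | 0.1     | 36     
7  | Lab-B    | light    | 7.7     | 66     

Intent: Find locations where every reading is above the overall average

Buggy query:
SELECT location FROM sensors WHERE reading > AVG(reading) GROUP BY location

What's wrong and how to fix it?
Bug: AVG() is an aggregate; it can't sit directly in WHERE

Fix: Use a subquery for AVG and a HAVING MIN(...) filter so the condition holds for every row in the group

Corrected query:
SELECT location FROM sensors GROUP BY location HAVING MIN(reading) > (SELECT AVG(reading) FROM sensors)

Result:
(no rows)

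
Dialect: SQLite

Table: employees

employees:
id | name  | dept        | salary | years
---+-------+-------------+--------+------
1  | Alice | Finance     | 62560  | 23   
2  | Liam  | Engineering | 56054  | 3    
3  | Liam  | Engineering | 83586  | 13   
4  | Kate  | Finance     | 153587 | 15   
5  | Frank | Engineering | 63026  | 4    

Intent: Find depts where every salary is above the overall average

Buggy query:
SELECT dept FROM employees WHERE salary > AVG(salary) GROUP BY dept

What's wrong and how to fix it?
Bug: WHERE evaluates per row before aggregation, so AVG() is unavailable

Fix: Compute the overall average in a scalar subquery and compare each group's MIN against it in HAVING

Corrected query:
SELECT dept FROM employees GROUP BY dept HAVING MIN(salary) > (SELECT AVG(salary) FROM employees)

Result:
(no rows)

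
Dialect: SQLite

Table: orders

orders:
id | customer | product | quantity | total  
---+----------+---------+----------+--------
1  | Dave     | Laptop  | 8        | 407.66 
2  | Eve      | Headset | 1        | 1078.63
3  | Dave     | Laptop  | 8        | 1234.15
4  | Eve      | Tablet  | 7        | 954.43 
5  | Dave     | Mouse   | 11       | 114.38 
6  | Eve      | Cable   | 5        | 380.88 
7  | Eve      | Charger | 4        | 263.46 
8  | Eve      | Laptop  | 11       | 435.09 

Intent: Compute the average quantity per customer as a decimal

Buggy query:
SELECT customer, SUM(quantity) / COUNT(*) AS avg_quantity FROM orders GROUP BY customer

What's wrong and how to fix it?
Bug: Both operands are integers, so '/' performs integer division and truncates

Fix: Multiply by 1.0 (or CAST to REAL) to force floating-point division

Corrected query:
SELECT customer, SUM(quantity) * 1.0 / COUNT(*) AS avg_quantity FROM orders GROUP BY customer

Result:
customer | avg_quantity
---------+-------------
Dave     | 9           
Eve      | 5.6         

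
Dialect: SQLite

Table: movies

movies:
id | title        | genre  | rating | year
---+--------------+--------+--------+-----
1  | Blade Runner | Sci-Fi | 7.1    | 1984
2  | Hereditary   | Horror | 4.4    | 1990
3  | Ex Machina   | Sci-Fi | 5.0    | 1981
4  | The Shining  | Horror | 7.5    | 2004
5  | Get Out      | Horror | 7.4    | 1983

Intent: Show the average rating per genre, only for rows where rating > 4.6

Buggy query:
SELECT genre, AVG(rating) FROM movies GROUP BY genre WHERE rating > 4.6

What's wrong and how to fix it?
Bug: Row-level WHERE must come before GROUP BY in the clause order

Fix: Move the WHERE clause before GROUP BY

Corrected query:
SELECT genre, AVG(rating) FROM movies WHERE rating > 4.6 GROUP BY genre

Result:
genre  | AVG(rating)
-------+------------
Horror | 7.45       
Sci-Fi | 6.05       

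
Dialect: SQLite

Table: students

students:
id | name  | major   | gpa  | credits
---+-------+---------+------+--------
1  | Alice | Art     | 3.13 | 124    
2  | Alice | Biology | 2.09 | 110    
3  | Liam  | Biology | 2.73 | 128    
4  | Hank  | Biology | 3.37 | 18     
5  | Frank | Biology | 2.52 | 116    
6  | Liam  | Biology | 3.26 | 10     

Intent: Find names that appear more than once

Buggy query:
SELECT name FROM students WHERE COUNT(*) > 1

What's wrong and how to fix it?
Bug: COUNT(*) is an aggregate and cannot be used in WHERE

Fix: Group first, then use HAVING for the count condition

Corrected query:
SELECT name FROM students GROUP BY name HAVING COUNT(*) > 1

Result:
name 
-----
Alice
Liam 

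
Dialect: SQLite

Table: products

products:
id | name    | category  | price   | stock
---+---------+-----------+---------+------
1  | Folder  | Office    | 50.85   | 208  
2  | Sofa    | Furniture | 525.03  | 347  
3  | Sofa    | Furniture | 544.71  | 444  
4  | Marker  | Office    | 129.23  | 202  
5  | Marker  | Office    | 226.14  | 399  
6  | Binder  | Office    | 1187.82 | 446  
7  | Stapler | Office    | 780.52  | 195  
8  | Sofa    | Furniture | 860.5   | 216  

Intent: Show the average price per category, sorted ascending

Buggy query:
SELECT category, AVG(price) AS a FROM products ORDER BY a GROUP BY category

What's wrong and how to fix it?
Bug: GROUP BY must precede ORDER BY

Fix: Reorder: SELECT … FROM … GROUP BY … ORDER BY …

Corrected query:
SELECT category, AVG(price) AS a FROM products GROUP BY category ORDER BY a

Result:
category  | a         
----------+-----------
Office    | 474.912   
Furniture | 643.413333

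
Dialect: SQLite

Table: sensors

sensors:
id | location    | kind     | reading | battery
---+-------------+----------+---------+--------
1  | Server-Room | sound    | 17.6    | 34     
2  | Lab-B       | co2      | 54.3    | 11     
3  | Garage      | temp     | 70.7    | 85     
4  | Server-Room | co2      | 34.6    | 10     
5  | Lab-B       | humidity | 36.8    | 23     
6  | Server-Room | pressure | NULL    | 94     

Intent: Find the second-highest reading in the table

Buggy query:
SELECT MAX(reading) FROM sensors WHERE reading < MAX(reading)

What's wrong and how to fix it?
Bug: MAX(reading) on the right of the comparison is an aggregate-in-WHERE error

Fix: Compute the overall MAX in a subquery, then take MAX of rows below it

Corrected query:
SELECT MAX(reading) FROM sensors WHERE reading < (SELECT MAX(reading) FROM sensors)

Result:
MAX(reading)
------------
54.3        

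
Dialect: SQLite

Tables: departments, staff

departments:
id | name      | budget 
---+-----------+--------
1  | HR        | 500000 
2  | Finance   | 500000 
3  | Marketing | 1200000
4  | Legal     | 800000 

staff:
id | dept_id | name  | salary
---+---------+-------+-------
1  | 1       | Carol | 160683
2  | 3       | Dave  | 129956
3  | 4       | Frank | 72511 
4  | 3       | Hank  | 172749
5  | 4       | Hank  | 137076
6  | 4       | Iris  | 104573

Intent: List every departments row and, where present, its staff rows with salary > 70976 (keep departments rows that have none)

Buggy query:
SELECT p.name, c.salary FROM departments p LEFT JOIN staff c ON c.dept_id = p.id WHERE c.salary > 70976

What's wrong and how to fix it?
Bug: Filtering c.salary in WHERE discards the NULL rows produced by LEFT JOIN, turning it into an inner join

Fix: Move the right-table condition into the ON clause so unmatched parents are kept

Corrected query:
SELECT p.name, c.salary FROM departments p LEFT JOIN staff c ON c.dept_id = p.id AND c.salary > 70976

Result:
name      | salary
----------+-------
HR        | 160683
Finance   | NULL  
Marketing | 129956
Marketing | 172749
Legal     | 72511 
Legal     | 104573
Legal     | 137076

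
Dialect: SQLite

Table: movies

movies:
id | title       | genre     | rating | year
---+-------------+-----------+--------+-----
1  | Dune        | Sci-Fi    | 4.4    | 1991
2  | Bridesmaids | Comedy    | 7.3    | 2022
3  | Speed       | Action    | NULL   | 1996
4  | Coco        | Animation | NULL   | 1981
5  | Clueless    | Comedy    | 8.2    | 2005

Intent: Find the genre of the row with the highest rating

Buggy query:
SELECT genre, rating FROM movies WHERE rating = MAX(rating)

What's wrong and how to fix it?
Bug: MAX(rating) is an aggregate and cannot be used directly in WHERE

Fix: Wrap MAX in a scalar subquery so WHERE compares against a single value

Corrected query:
SELECT genre, rating FROM movies WHERE rating = (SELECT MAX(rating) FROM movies)

Result:
genre  | rating
-------+-------
Comedy | 8.2   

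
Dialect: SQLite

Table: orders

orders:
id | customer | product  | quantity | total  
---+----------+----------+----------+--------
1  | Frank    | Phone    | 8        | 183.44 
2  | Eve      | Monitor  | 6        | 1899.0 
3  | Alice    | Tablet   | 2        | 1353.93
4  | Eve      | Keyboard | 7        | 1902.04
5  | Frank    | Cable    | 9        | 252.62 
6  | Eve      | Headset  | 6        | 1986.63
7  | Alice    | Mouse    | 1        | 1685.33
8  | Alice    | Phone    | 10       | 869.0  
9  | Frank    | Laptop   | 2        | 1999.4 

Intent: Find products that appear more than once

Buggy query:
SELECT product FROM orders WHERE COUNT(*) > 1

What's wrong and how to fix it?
Bug: COUNT(*) is an aggregate and cannot be used in WHERE

Fix: Group first, then use HAVING for the count condition

Corrected query:
SELECT product FROM orders GROUP BY product HAVING COUNT(*) > 1

Result:
product
-------
Phone  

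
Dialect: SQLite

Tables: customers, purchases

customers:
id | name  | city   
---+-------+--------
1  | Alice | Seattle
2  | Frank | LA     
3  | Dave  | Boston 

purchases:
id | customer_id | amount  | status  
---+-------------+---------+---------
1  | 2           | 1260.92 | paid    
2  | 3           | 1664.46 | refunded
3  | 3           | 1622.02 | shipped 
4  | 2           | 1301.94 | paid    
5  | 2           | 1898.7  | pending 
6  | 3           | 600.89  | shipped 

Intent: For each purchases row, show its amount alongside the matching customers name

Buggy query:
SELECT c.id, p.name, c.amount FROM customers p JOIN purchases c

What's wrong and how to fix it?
Bug: JOIN with no ON clause produces a cartesian product; every purchases row pairs with every customers row

Fix: Add ON c.customer_id = p.id to the JOIN

Corrected query:
SELECT c.id, p.name, c.amount FROM customers p JOIN purchases c ON c.customer_id = p.id

Result:
id | name  | amount 
---+-------+--------
1  | Frank | 1260.92
2  | Dave  | 1664.46
3  | Dave  | 1622.02
4  | Frank | 1301.94
5  | Frank | 1898.7 
6  | Dave  | 600.89 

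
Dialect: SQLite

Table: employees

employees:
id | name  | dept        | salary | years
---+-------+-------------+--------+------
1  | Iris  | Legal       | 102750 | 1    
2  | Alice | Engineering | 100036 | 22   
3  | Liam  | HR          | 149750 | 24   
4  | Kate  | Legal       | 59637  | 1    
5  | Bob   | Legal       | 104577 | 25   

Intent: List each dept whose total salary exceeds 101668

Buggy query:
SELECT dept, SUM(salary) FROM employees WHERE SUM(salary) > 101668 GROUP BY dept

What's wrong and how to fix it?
Bug: Aggregate functions cannot appear in a WHERE clause

Fix: Move the aggregate condition to a HAVING clause

Corrected query:
SELECT dept, SUM(salary) FROM employees GROUP BY dept HAVING SUM(salary) > 101668

Result:
dept  | SUM(salary)
------+------------
HR    | 149750     
Legal | 266964     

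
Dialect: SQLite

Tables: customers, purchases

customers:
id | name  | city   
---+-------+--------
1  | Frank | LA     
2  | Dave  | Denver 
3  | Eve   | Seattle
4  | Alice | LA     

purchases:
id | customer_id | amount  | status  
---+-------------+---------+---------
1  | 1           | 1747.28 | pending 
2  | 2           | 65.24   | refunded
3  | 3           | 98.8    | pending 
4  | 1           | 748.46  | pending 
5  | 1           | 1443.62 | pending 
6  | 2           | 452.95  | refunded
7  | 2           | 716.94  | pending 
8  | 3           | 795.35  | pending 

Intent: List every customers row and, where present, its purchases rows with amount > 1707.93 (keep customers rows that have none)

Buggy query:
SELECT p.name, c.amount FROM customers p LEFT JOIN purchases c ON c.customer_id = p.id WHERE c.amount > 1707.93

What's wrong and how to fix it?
Bug: Filtering c.amount in WHERE discards the NULL rows produced by LEFT JOIN, turning it into an inner join

Fix: Move the right-table condition into the ON clause so unmatched parents are kept

Corrected query:
SELECT p.name, c.amount FROM customers p LEFT JOIN purchases c ON c.customer_id = p.id AND c.amount > 1707.93

Result:
name  | amount 
------+--------
Frank | 1747.28
Dave  | NULL   
Eve   | NULL   
Alice | NULL   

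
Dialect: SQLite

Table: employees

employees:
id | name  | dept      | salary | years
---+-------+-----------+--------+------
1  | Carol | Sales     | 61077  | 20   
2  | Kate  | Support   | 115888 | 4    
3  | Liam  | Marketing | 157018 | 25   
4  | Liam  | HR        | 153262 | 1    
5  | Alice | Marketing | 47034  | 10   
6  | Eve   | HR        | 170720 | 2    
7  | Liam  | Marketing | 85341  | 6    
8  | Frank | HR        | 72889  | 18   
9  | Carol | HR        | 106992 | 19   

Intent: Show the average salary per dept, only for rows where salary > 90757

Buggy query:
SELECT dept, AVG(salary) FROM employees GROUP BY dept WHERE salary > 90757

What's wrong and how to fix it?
Bug: WHERE cannot follow GROUP BY

Fix: Place WHERE between FROM and GROUP BY

Corrected query:
SELECT dept, AVG(salary) FROM employees WHERE salary > 90757 GROUP BY dept

Result:
dept      | AVG(salary)
----------+------------
HR        | 143658     
Marketing | 157018     
Support   | 115888     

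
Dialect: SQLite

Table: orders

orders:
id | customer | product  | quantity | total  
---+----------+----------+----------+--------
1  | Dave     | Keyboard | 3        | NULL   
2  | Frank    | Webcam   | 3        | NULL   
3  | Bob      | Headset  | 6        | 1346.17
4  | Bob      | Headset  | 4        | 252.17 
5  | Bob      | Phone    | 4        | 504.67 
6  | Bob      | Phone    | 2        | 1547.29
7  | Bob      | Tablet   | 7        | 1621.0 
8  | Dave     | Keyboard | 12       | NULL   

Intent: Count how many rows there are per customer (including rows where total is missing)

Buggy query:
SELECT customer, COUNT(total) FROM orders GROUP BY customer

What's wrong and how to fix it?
Bug: COUNT(total) skips NULLs, so groups with missing total are undercounted

Fix: Use COUNT(*) to count all rows regardless of NULL

Corrected query:
SELECT customer, COUNT(*) FROM orders GROUP BY customer

Result:
customer | COUNT(*)
---------+---------
Bob      | 5       
Dave     | 2       
Frank    | 1       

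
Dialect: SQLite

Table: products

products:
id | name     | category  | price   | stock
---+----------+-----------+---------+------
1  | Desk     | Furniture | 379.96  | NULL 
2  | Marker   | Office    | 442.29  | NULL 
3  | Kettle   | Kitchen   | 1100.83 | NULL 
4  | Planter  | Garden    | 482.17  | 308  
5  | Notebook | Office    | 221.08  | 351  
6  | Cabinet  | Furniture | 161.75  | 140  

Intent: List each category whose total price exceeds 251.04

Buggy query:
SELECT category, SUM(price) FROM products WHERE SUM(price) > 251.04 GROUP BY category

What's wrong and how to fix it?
Bug: Aggregate functions cannot appear in a WHERE clause

Fix: Use HAVING (which filters groups after aggregation) instead of WHERE

Corrected query:
SELECT category, SUM(price) FROM products GROUP BY category HAVING SUM(price) > 251.04

Result:
category  | SUM(price)
----------+-----------
Furniture | 541.71    
Garden    | 482.17    
Kitchen   | 1100.83   
Office    | 663.37    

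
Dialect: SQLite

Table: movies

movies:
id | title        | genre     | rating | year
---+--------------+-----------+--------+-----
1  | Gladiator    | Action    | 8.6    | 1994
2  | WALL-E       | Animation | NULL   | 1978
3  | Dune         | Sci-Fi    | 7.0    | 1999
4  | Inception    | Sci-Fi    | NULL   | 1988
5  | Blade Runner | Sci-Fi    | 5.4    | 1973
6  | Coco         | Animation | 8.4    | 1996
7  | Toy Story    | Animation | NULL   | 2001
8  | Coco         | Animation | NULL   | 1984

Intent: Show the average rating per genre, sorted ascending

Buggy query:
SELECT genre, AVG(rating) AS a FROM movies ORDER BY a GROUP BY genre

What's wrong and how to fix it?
Bug: GROUP BY must precede ORDER BY

Fix: Reorder: SELECT … FROM … GROUP BY … ORDER BY …

Corrected query:
SELECT genre, AVG(rating) AS a FROM movies GROUP BY genre ORDER BY a

Result:
genre     | a  
----------+----
Sci-Fi    | 6.2
Animation | 8.4
Action    | 8.6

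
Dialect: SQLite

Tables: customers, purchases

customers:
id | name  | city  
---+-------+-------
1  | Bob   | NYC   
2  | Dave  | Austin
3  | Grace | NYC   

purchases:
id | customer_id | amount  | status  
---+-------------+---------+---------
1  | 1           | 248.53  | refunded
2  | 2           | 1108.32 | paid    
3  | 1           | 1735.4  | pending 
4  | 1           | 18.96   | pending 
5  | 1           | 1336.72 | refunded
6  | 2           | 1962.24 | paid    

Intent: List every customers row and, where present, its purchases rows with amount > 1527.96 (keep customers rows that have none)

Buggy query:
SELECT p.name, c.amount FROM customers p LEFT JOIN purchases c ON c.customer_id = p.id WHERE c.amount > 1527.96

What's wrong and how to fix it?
Bug: Filtering c.amount in WHERE discards the NULL rows produced by LEFT JOIN, turning it into an inner join

Fix: Move the right-table condition into the ON clause so unmatched parents are kept

Corrected query:
SELECT p.name, c.amount FROM customers p LEFT JOIN purchases c ON c.customer_id = p.id AND c.amount > 1527.96

Result:
name  | amount 
------+--------
Bob   | 1735.4 
Dave  | 1962.24
Grace | NULL   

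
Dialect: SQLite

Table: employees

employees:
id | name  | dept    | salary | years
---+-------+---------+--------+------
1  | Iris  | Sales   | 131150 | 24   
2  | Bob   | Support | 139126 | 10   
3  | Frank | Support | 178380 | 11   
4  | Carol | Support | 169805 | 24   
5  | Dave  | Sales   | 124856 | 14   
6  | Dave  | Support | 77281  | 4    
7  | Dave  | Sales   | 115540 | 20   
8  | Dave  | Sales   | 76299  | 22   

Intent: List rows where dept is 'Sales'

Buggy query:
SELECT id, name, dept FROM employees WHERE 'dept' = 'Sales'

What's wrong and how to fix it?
Bug: 'dept' in single quotes is a string literal, not the column; the comparison is literal-vs-literal and never true

Fix: Reference the column as dept without single quotes

Corrected query:
SELECT id, name, dept FROM employees WHERE dept = 'Sales'

Result:
id | name | dept 
---+------+------
1  | Iris | Sales
5  | Dave | Sales
7  | Dave | Sales
8  | Dave | Sales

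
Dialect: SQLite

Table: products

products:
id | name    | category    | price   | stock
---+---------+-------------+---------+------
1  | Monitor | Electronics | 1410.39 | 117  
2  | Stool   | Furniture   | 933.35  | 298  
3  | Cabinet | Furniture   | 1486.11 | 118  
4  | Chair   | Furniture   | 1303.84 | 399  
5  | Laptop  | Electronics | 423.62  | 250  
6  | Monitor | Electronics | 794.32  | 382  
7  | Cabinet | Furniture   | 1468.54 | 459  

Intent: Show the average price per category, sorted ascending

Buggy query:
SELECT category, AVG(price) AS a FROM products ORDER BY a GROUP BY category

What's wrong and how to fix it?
Bug: GROUP BY must precede ORDER BY

Fix: Move ORDER BY to the end, after GROUP BY

Corrected query:
SELECT category, AVG(price) AS a FROM products GROUP BY category ORDER BY a

Result:
category    | a      
------------+--------
Electronics | 876.11 
Furniture   | 1297.96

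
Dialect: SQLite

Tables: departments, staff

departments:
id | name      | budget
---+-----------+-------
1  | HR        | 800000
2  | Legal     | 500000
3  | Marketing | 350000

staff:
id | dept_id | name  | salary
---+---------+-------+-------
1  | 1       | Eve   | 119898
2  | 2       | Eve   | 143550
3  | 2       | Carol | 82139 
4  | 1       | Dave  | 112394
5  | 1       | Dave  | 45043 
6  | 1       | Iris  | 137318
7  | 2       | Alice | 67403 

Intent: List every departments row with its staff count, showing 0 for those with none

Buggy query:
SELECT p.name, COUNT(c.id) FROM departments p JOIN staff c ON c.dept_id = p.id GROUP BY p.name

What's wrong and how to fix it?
Bug: An inner join excludes parents with zero children

Fix: Use LEFT JOIN so parents without children still appear (COUNT(c.id) gives 0)

Corrected query:
SELECT p.name, COUNT(c.id) FROM departments p LEFT JOIN staff c ON c.dept_id = p.id GROUP BY p.name

Result:
name      | COUNT(c.id)
----------+------------
HR        | 4          
Legal     | 3          
Marketing | 0          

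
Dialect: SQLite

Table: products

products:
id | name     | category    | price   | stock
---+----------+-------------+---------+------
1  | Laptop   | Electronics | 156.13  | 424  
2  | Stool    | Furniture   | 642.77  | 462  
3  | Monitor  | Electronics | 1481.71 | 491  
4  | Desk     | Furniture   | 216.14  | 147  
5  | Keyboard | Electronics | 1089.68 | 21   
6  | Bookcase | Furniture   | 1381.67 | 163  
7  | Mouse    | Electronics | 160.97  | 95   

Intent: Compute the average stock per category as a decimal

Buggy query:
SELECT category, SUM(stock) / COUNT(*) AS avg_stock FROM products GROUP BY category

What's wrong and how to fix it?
Bug: Both operands are integers, so '/' performs integer division and truncates

Fix: Multiply by 1.0 (or CAST to REAL) to force floating-point division

Corrected query:
SELECT category, SUM(stock) * 1.0 / COUNT(*) AS avg_stock FROM products GROUP BY category

Result:
category    | avg_stock 
------------+-----------
Electronics | 257.75    
Furniture   | 257.333333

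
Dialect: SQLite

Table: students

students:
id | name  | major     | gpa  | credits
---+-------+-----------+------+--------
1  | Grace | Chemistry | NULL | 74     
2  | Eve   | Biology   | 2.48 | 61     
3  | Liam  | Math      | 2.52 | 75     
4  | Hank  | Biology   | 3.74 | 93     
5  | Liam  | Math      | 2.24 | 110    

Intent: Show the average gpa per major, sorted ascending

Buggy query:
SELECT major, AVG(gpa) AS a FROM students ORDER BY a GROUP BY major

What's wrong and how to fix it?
Bug: ORDER BY appears before GROUP BY; SQL clause order requires GROUP BY first

Fix: Move ORDER BY to the end, after GROUP BY

Corrected query:
SELECT major, AVG(gpa) AS a FROM students GROUP BY major ORDER BY a

Result:
major     | a   
----------+-----
Chemistry | NULL
Math      | 2.38
Biology   | 3.11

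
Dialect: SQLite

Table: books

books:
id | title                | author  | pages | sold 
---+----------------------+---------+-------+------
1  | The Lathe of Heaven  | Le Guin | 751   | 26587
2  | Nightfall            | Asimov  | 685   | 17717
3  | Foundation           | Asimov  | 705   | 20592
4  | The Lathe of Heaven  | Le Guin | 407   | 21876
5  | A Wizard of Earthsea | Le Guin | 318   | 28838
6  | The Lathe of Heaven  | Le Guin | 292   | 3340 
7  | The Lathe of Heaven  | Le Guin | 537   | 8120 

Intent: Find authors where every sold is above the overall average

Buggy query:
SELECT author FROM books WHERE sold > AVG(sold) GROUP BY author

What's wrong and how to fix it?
Bug: AVG() is an aggregate; it can't sit directly in WHERE

Fix: Use a subquery for AVG and a HAVING MIN(...) filter so the condition holds for every row in the group

Corrected query:
SELECT author FROM books GROUP BY author HAVING MIN(sold) > (SELECT AVG(sold) FROM books)

Result:
(no rows)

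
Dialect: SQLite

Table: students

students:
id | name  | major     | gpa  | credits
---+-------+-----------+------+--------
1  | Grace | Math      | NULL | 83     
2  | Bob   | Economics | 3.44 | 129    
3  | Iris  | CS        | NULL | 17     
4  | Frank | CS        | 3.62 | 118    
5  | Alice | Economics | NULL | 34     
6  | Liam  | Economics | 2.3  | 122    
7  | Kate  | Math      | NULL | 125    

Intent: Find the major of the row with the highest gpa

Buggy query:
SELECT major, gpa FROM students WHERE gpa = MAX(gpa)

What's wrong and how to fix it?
Bug: MAX(gpa) is an aggregate and cannot be used directly in WHERE

Fix: Use a subquery: WHERE gpa = (SELECT MAX(gpa) FROM students)

Corrected query:
SELECT major, gpa FROM students WHERE gpa = (SELECT MAX(gpa) FROM students)

Result:
major | gpa 
------+-----
CS    | 3.62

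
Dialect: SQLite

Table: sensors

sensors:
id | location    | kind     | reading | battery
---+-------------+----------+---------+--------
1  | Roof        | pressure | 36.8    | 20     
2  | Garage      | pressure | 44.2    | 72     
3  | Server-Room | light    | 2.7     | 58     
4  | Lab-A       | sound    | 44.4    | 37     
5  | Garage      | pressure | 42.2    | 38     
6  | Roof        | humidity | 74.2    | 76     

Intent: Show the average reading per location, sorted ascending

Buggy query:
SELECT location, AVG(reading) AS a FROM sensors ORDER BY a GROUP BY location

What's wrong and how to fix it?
Bug: GROUP BY must precede ORDER BY

Fix: Move ORDER BY to the end, after GROUP BY

Corrected query:
SELECT location, AVG(reading) AS a FROM sensors GROUP BY location ORDER BY a

Result:
location    | a   
------------+-----
Server-Room | 2.7 
Garage      | 43.2
Lab-A       | 44.4
Roof        | 55.5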